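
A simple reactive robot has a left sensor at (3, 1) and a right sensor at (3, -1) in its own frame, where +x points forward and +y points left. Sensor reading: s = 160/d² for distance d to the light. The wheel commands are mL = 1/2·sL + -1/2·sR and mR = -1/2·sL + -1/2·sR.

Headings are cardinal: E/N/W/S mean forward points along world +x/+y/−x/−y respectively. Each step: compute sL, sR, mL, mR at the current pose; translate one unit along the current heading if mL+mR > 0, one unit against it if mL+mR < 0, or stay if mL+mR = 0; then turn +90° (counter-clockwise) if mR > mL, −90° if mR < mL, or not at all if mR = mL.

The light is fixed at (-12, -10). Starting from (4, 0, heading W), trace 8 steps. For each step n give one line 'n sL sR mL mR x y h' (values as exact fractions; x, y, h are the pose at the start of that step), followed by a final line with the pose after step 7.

n=0: pose=(4,0,W); sL=16/25, sR=16/29; mL=32/725, mR=-432/725; mL+mR=-16/29 → advance -1; mR−mL=-16/25 → turn -1·90°
n=1: pose=(5,0,N); sL=32/85, sR=160/493; mL=64/2465, mR=-864/2465; mL+mR=-160/493 → advance -1; mR−mL=-32/85 → turn -1·90°
n=2: pose=(5,-1,E); sL=8/25, sR=10/29; mL=-9/725, mR=-241/725; mL+mR=-10/29 → advance -1; mR−mL=-8/25 → turn -1·90°
n=3: pose=(4,-1,S); sL=32/65, sR=160/261; mL=-1024/16965, mR=-9376/16965; mL+mR=-160/261 → advance -1; mR−mL=-32/65 → turn -1·90°
n=4: pose=(4,0,W); sL=16/25, sR=16/29; mL=32/725, mR=-432/725; mL+mR=-16/29 → advance -1; mR−mL=-16/25 → turn -1·90°
n=5: pose=(5,0,N); sL=32/85, sR=160/493; mL=64/2465, mR=-864/2465; mL+mR=-160/493 → advance -1; mR−mL=-32/85 → turn -1·90°
n=6: pose=(5,-1,E); sL=8/25, sR=10/29; mL=-9/725, mR=-241/725; mL+mR=-10/29 → advance -1; mR−mL=-8/25 → turn -1·90°
n=7: pose=(4,-1,S); sL=32/65, sR=160/261; mL=-1024/16965, mR=-9376/16965; mL+mR=-160/261 → advance -1; mR−mL=-32/65 → turn -1·90°

0 16/25 16/29 32/725 -432/725 4 0 W
1 32/85 160/493 64/2465 -864/2465 5 0 N
2 8/25 10/29 -9/725 -241/725 5 -1 E
3 32/65 160/261 -1024/16965 -9376/16965 4 -1 S
4 16/25 16/29 32/725 -432/725 4 0 W
5 32/85 160/493 64/2465 -864/2465 5 0 N
6 8/25 10/29 -9/725 -241/725 5 -1 E
7 32/65 160/261 -1024/16965 -9376/16965 4 -1 S
final 4 0 W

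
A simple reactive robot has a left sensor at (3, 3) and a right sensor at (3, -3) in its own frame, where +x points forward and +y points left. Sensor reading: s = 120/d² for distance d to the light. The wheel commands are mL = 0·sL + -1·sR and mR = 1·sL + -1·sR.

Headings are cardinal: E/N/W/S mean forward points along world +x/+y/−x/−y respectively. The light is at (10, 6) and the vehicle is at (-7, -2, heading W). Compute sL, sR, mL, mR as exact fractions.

120/521 24/85 -24/85 -2304/44285

left sensor world pos  = (-10, -5); dL² = 521
right sensor world pos = (-10, 1); dR² = 425
sL = 120/521 = 120/521
sR = 120/425 = 24/85
mL = 0·sL + -1·sR = -24/85
mR = 1·sL + -1·sR = -2304/44285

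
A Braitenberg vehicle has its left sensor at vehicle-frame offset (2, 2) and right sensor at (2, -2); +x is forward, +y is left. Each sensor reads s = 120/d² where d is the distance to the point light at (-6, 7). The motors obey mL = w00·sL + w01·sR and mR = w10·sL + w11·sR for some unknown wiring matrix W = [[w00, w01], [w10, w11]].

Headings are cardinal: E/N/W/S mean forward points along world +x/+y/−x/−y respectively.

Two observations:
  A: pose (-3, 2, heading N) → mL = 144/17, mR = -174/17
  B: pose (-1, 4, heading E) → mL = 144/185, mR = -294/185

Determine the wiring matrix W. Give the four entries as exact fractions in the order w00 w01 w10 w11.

obs A: pose=(-3,2,N) → sL=12, sR=60/17, mL=144/17, mR=-174/17
obs B: pose=(-1,4,E) → sL=12/5, sR=60/37, mL=144/185, mR=-294/185
sensor matrix S = [[12, 60/17], [12/5, 60/37]]; det S = 6912/629
solve [mL_A; mL_B] = S·[w00; w01] and [mR_A; mR_B] = S·[w10; w11]:
  w00 = 1, w01 = -1, w10 = -1, w11 = 1/2

1 -1 -1 1/2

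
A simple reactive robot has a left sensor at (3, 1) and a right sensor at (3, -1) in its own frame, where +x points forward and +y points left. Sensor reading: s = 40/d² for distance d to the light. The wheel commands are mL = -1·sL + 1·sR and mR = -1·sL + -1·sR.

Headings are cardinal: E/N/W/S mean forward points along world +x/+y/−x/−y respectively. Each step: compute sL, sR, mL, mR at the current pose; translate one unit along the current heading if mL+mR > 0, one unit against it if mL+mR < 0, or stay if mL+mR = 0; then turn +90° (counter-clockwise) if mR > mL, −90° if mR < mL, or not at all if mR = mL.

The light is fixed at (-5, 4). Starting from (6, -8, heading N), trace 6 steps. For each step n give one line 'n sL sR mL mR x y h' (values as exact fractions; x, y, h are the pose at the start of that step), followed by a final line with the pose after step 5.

0 40/181 8/45 -352/8145 -3248/8145 6 -8 N
1 2/17 5/49 -13/833 -183/833 6 -9 E
2 40/377 40/337 1600/127049 -28560/127049 5 -9 S
3 20/109 4/17 96/1853 -776/1853 5 -8 W
4 40/181 8/45 -352/8145 -3248/8145 6 -8 N
5 2/17 5/49 -13/833 -183/833 6 -9 E
final 5 -9 S

n=0: pose=(6,-8,N); sL=40/181, sR=8/45; mL=-352/8145, mR=-3248/8145; mL+mR=-80/181 → advance -1; mR−mL=-16/45 → turn -1·90°
n=1: pose=(6,-9,E); sL=2/17, sR=5/49; mL=-13/833, mR=-183/833; mL+mR=-4/17 → advance -1; mR−mL=-10/49 → turn -1·90°
n=2: pose=(5,-9,S); sL=40/377, sR=40/337; mL=1600/127049, mR=-28560/127049; mL+mR=-80/377 → advance -1; mR−mL=-80/337 → turn -1·90°
n=3: pose=(5,-8,W); sL=20/109, sR=4/17; mL=96/1853, mR=-776/1853; mL+mR=-40/109 → advance -1; mR−mL=-8/17 → turn -1·90°
n=4: pose=(6,-8,N); sL=40/181, sR=8/45; mL=-352/8145, mR=-3248/8145; mL+mR=-80/181 → advance -1; mR−mL=-16/45 → turn -1·90°
n=5: pose=(6,-9,E); sL=2/17, sR=5/49; mL=-13/833, mR=-183/833; mL+mR=-4/17 → advance -1; mR−mL=-10/49 → turn -1·90°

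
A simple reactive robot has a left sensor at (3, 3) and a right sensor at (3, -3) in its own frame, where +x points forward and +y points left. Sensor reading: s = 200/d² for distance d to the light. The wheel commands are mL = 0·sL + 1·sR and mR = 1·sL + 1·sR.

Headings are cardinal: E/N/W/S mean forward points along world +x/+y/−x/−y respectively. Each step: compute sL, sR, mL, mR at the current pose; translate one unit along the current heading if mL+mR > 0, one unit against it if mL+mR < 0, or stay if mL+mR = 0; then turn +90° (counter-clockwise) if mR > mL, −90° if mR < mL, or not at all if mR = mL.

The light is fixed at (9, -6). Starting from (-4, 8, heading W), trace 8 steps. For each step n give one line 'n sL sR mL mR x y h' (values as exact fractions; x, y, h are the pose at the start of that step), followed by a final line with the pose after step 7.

n=0: pose=(-4,8,W); sL=200/377, sR=40/109; mL=40/109, mR=36880/41093; mL+mR=51960/41093 → advance +1; mR−mL=200/377 → turn +1·90°
n=1: pose=(-5,8,S); sL=100/121, sR=20/41; mL=20/41, mR=6520/4961; mL+mR=8940/4961 → advance +1; mR−mL=100/121 → turn +1·90°
n=2: pose=(-5,7,E); sL=200/377, sR=200/221; mL=200/221, mR=9200/6409; mL+mR=15000/6409 → advance +1; mR−mL=200/377 → turn +1·90°
n=3: pose=(-4,7,N); sL=25/64, sR=50/89; mL=50/89, mR=5425/5696; mL+mR=8625/5696 → advance +1; mR−mL=25/64 → turn +1·90°
n=4: pose=(-4,8,W); sL=200/377, sR=40/109; mL=40/109, mR=36880/41093; mL+mR=51960/41093 → advance +1; mR−mL=200/377 → turn +1·90°
n=5: pose=(-5,8,S); sL=100/121, sR=20/41; mL=20/41, mR=6520/4961; mL+mR=8940/4961 → advance +1; mR−mL=100/121 → turn +1·90°
n=6: pose=(-5,7,E); sL=200/377, sR=200/221; mL=200/221, mR=9200/6409; mL+mR=15000/6409 → advance +1; mR−mL=200/377 → turn +1·90°
n=7: pose=(-4,7,N); sL=25/64, sR=50/89; mL=50/89, mR=5425/5696; mL+mR=8625/5696 → advance +1; mR−mL=25/64 → turn +1·90°

0 200/377 40/109 40/109 36880/41093 -4 8 W
1 100/121 20/41 20/41 6520/4961 -5 8 S
2 200/377 200/221 200/221 9200/6409 -5 7 E
3 25/64 50/89 50/89 5425/5696 -4 7 N
4 200/377 40/109 40/109 36880/41093 -4 8 W
5 100/121 20/41 20/41 6520/4961 -5 8 S
6 200/377 200/221 200/221 9200/6409 -5 7 E
7 25/64 50/89 50/89 5425/5696 -4 7 N
final -4 8 W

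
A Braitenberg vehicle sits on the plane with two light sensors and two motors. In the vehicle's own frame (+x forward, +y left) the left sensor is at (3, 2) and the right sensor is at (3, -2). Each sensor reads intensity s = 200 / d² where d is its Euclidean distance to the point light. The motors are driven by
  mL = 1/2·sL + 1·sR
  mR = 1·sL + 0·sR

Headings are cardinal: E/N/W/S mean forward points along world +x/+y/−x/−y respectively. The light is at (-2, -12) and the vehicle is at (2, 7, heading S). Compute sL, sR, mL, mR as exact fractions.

50/73 10/13 1055/949 50/73

left sensor world pos  = (4, 4); dL² = 292
right sensor world pos = (0, 4); dR² = 260
sL = 200/292 = 50/73
sR = 200/260 = 10/13
mL = 1/2·sL + 1·sR = 1055/949
mR = 1·sL + 0·sR = 50/73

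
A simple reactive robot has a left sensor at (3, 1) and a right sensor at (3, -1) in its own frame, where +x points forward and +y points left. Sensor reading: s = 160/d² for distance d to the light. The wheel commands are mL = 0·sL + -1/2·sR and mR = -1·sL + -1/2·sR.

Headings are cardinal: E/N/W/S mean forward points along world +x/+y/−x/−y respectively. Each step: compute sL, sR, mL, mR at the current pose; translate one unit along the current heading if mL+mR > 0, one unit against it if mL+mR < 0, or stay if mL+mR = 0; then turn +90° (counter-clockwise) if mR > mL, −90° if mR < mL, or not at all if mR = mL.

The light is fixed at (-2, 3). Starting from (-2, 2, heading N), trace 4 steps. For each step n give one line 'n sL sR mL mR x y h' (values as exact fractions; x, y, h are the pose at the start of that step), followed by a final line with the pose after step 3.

0 32 32 -16 -48 -2 2 N
1 16 80/9 -40/9 -184/9 -2 1 E
2 32/5 160/29 -80/29 -1328/145 -3 1 S
3 8 10 -5 -13 -3 2 W
final -2 2 N

n=0: pose=(-2,2,N); sL=32, sR=32; mL=-16, mR=-48; mL+mR=-64 → advance -1; mR−mL=-32 → turn -1·90°
n=1: pose=(-2,1,E); sL=16, sR=80/9; mL=-40/9, mR=-184/9; mL+mR=-224/9 → advance -1; mR−mL=-16 → turn -1·90°
n=2: pose=(-3,1,S); sL=32/5, sR=160/29; mL=-80/29, mR=-1328/145; mL+mR=-1728/145 → advance -1; mR−mL=-32/5 → turn -1·90°
n=3: pose=(-3,2,W); sL=8, sR=10; mL=-5, mR=-13; mL+mR=-18 → advance -1; mR−mL=-8 → turn -1·90°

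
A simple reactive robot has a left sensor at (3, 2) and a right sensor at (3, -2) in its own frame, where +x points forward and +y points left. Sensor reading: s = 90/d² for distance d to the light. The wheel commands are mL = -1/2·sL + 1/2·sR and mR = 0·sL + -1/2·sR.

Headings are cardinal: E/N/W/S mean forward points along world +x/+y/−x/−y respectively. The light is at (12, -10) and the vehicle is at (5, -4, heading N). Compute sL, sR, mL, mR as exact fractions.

left sensor world pos  = (3, -1); dL² = 162
right sensor world pos = (7, -1); dR² = 106
sL = 90/162 = 5/9
sR = 90/106 = 45/53
mL = -1/2·sL + 1/2·sR = 70/477
mR = 0·sL + -1/2·sR = -45/106

5/9 45/53 70/477 -45/106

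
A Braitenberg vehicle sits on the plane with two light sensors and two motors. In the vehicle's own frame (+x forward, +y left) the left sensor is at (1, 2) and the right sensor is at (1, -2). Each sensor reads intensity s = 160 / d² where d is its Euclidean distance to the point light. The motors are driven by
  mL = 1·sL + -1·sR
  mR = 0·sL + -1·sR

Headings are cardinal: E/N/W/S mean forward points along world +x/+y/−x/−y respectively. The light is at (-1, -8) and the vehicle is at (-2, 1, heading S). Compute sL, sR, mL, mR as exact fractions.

32/13 160/73 256/949 -160/73

left sensor world pos  = (0, 0); dL² = 65
right sensor world pos = (-4, 0); dR² = 73
sL = 160/65 = 32/13
sR = 160/73 = 160/73
mL = 1·sL + -1·sR = 256/949
mR = 0·sL + -1·sR = -160/73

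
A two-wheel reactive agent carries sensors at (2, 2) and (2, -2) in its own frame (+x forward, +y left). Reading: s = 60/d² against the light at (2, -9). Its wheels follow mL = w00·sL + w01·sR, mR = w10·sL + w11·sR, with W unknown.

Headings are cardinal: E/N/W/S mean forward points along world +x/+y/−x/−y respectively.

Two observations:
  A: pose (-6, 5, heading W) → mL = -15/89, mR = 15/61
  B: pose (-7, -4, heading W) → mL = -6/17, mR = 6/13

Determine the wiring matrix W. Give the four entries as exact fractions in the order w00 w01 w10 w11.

0 -1 1 0

obs A: pose=(-6,5,W) → sL=15/61, sR=15/89, mL=-15/89, mR=15/61
obs B: pose=(-7,-4,W) → sL=6/13, sR=6/17, mL=-6/17, mR=6/13
sensor matrix S = [[15/61, 15/89], [6/13, 6/17]]; det S = 10800/1199809
solve [mL_A; mL_B] = S·[w00; w01] and [mR_A; mR_B] = S·[w10; w11]:
  w00 = 0, w01 = -1, w10 = 1, w11 = 0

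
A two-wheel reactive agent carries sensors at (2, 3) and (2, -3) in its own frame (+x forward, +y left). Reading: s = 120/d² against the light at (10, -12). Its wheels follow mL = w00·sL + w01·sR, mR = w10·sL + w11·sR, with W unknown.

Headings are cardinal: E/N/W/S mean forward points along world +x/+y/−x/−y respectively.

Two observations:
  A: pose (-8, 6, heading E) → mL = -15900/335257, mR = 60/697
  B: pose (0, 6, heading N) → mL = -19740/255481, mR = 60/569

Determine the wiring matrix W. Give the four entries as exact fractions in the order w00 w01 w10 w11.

-1 1/2 1/2 0

obs A: pose=(-8,6,E) → sL=120/697, sR=120/481, mL=-15900/335257, mR=60/697
obs B: pose=(0,6,N) → sL=120/569, sR=120/449, mL=-19740/255481, mR=60/569
sensor matrix S = [[120/697, 120/481], [120/569, 120/449]]; det S = -565401600/85651793617
solve [mL_A; mL_B] = S·[w00; w01] and [mR_A; mR_B] = S·[w10; w11]:
  w00 = -1, w01 = 1/2, w10 = 1/2, w11 = 0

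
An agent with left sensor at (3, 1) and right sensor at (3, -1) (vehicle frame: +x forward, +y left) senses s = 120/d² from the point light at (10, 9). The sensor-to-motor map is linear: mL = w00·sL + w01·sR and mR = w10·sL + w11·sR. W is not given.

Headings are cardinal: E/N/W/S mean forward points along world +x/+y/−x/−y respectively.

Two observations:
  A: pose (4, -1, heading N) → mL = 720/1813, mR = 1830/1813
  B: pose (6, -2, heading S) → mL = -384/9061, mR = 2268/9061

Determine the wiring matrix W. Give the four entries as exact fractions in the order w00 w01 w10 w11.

obs A: pose=(4,-1,N) → sL=60/49, sR=60/37, mL=720/1813, mR=1830/1813
obs B: pose=(6,-2,S) → sL=24/41, sR=120/221, mL=-384/9061, mR=2268/9061
sensor matrix S = [[60/49, 60/37], [24/41, 120/221]]; det S = -4671360/16427593
solve [mL_A; mL_B] = S·[w00; w01] and [mR_A; mR_B] = S·[w10; w11]:
  w00 = -1, w01 = 1, w10 = -1/2, w11 = 1

-1 1 -1/2 1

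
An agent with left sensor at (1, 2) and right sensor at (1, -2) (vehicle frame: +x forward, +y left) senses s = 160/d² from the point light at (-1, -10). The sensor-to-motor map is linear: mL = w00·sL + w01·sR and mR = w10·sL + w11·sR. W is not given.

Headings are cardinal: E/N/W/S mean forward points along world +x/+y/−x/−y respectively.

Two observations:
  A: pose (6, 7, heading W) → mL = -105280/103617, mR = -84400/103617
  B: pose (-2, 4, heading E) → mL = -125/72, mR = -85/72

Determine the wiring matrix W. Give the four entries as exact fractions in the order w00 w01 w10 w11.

-1 -1 -1 -1/2

obs A: pose=(6,7,W) → sL=160/261, sR=160/397, mL=-105280/103617, mR=-84400/103617
obs B: pose=(-2,4,E) → sL=5/8, sR=10/9, mL=-125/72, mR=-85/72
sensor matrix S = [[160/261, 160/397], [5/8, 10/9]]; det S = 400300/932553
solve [mL_A; mL_B] = S·[w00; w01] and [mR_A; mR_B] = S·[w10; w11]:
  w00 = -1, w01 = -1, w10 = -1, w11 = -1/2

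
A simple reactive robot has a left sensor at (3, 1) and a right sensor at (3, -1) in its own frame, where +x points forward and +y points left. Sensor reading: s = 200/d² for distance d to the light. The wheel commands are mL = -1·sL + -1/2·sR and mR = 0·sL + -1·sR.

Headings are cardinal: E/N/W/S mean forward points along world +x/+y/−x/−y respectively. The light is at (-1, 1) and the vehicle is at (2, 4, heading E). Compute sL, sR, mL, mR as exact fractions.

left sensor world pos  = (5, 5); dL² = 52
right sensor world pos = (5, 3); dR² = 40
sL = 200/52 = 50/13
sR = 200/40 = 5
mL = -1·sL + -1/2·sR = -165/26
mR = 0·sL + -1·sR = -5

50/13 5 -165/26 -5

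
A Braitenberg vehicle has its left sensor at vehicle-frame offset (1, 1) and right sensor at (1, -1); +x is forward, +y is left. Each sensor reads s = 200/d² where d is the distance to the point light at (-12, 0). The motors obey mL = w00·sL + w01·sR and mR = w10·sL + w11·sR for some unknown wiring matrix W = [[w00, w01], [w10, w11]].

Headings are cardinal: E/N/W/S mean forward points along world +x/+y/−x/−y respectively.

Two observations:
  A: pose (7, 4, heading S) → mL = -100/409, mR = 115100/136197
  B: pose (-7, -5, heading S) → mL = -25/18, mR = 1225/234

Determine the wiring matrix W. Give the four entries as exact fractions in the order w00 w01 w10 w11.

obs A: pose=(7,4,S) → sL=200/409, sR=200/333, mL=-100/409, mR=115100/136197
obs B: pose=(-7,-5,S) → sL=25/9, sR=50/13, mL=-25/18, mR=1225/234
sensor matrix S = [[200/409, 200/333], [25/9, 50/13]]; det S = 3385000/15935049
solve [mL_A; mL_B] = S·[w00; w01] and [mR_A; mR_B] = S·[w10; w11]:
  w00 = -1/2, w01 = 0, w10 = 1/2, w11 = 1

-1/2 0 1/2 1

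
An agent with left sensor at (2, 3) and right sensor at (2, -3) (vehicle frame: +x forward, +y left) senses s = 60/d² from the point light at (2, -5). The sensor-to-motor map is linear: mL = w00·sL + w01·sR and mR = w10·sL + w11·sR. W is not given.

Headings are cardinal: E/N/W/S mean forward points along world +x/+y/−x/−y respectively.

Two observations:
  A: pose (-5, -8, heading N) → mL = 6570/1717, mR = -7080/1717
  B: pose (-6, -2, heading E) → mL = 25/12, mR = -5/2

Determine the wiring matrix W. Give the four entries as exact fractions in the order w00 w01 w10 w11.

1/2 1 -1 -1

obs A: pose=(-5,-8,N) → sL=60/101, sR=60/17, mL=6570/1717, mR=-7080/1717
obs B: pose=(-6,-2,E) → sL=5/6, sR=5/3, mL=25/12, mR=-5/2
sensor matrix S = [[60/101, 60/17], [5/6, 5/3]]; det S = -3350/1717
solve [mL_A; mL_B] = S·[w00; w01] and [mR_A; mR_B] = S·[w10; w11]:
  w00 = 1/2, w01 = 1, w10 = -1, w11 = -1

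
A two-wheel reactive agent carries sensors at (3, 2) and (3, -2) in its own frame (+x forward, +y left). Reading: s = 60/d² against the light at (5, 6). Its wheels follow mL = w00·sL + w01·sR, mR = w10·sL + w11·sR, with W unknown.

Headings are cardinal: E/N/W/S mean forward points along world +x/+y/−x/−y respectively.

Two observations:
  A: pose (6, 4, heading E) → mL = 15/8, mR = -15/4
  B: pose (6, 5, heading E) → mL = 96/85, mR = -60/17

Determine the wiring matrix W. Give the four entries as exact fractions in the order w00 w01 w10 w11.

obs A: pose=(6,4,E) → sL=15/4, sR=15/8, mL=15/8, mR=-15/4
obs B: pose=(6,5,E) → sL=60/17, sR=12/5, mL=96/85, mR=-60/17
sensor matrix S = [[15/4, 15/8], [60/17, 12/5]]; det S = 81/34
solve [mL_A; mL_B] = S·[w00; w01] and [mR_A; mR_B] = S·[w10; w11]:
  w00 = 1, w01 = -1, w10 = -1, w11 = 0

1 -1 -1 0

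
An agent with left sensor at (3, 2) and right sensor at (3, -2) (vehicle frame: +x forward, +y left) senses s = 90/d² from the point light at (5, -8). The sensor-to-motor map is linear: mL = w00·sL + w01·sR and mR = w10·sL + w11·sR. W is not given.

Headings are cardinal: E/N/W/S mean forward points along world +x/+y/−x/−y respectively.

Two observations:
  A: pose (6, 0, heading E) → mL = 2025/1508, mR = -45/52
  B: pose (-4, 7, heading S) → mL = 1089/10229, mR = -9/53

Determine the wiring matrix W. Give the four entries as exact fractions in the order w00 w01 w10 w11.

-1/2 1 0 -1/2

obs A: pose=(6,0,E) → sL=45/58, sR=45/26, mL=2025/1508, mR=-45/52
obs B: pose=(-4,7,S) → sL=90/193, sR=18/53, mL=1089/10229, mR=-9/53
sensor matrix S = [[45/58, 45/26], [90/193, 18/53]]; det S = -2096280/3856333
solve [mL_A; mL_B] = S·[w00; w01] and [mR_A; mR_B] = S·[w10; w11]:
  w00 = -1/2, w01 = 1, w10 = 0, w11 = -1/2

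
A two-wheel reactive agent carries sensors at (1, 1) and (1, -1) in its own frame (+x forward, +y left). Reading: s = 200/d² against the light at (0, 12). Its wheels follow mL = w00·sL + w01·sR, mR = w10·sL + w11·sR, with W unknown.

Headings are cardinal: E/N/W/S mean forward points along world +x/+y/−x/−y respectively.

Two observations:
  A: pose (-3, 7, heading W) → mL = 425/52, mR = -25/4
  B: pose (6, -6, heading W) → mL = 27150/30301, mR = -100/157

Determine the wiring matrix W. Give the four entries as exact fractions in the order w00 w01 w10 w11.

1/2 1 0 -1

obs A: pose=(-3,7,W) → sL=50/13, sR=25/4, mL=425/52, mR=-25/4
obs B: pose=(6,-6,W) → sL=100/193, sR=100/157, mL=27150/30301, mR=-100/157
sensor matrix S = [[50/13, 25/4], [100/193, 100/157]]; det S = -310625/393913
solve [mL_A; mL_B] = S·[w00; w01] and [mR_A; mR_B] = S·[w10; w11]:
  w00 = 1/2, w01 = 1, w10 = 0, w11 = -1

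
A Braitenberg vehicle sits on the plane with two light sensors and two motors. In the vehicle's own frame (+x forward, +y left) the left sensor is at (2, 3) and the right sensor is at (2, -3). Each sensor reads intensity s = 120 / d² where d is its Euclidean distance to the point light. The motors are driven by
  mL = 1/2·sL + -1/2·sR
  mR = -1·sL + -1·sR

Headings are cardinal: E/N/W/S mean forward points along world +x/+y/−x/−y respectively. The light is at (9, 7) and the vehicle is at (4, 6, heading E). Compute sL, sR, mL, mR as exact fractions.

left sensor world pos  = (6, 9); dL² = 13
right sensor world pos = (6, 3); dR² = 25
sL = 120/13 = 120/13
sR = 120/25 = 24/5
mL = 1/2·sL + -1/2·sR = 144/65
mR = -1·sL + -1·sR = -912/65

120/13 24/5 144/65 -912/65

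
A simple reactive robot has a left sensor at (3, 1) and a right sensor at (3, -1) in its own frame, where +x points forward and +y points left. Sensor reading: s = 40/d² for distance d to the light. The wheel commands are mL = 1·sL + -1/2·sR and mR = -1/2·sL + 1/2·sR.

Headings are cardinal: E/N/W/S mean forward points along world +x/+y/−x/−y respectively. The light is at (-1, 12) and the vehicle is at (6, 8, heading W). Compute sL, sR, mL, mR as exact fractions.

left sensor world pos  = (3, 7); dL² = 41
right sensor world pos = (3, 9); dR² = 25
sL = 40/41 = 40/41
sR = 40/25 = 8/5
mL = 1·sL + -1/2·sR = 36/205
mR = -1/2·sL + 1/2·sR = 64/205

40/41 8/5 36/205 64/205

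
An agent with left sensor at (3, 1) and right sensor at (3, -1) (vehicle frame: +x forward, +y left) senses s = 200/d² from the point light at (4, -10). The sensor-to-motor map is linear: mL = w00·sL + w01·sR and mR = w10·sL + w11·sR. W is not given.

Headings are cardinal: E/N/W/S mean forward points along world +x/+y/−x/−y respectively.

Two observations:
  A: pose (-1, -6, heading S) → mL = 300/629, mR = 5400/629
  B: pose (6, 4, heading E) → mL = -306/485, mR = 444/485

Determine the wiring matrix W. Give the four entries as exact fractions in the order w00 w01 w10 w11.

1/2 -1 1/2 1/2

obs A: pose=(-1,-6,S) → sL=200/17, sR=200/37, mL=300/629, mR=5400/629
obs B: pose=(6,4,E) → sL=4/5, sR=100/97, mL=-306/485, mR=444/485
sensor matrix S = [[200/17, 200/37], [4/5, 100/97]]; det S = 476160/61013
solve [mL_A; mL_B] = S·[w00; w01] and [mR_A; mR_B] = S·[w10; w11]:
  w00 = 1/2, w01 = -1, w10 = 1/2, w11 = 1/2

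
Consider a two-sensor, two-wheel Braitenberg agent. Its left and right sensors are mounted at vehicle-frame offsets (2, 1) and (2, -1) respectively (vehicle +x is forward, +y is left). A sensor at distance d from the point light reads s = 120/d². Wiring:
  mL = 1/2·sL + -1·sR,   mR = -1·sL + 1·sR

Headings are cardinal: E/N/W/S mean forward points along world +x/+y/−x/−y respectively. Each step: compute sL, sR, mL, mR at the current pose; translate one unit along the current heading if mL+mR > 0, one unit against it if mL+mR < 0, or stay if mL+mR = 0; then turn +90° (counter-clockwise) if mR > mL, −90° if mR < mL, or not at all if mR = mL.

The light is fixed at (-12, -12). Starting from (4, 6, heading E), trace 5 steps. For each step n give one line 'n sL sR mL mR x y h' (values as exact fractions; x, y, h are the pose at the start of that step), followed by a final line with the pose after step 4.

0 24/137 120/613 -9084/83981 1728/83981 4 6 E
1 30/149 15/82 -1005/12218 -225/12218 3 6 N
2 24/85 120/493 -252/2465 -96/2465 3 5 W
3 60/257 4/15 -578/3855 128/3855 4 5 S
4 24/137 120/613 -9084/83981 1728/83981 4 6 E
final 3 6 N

n=0: pose=(4,6,E); sL=24/137, sR=120/613; mL=-9084/83981, mR=1728/83981; mL+mR=-12/137 → advance -1; mR−mL=10812/83981 → turn +1·90°
n=1: pose=(3,6,N); sL=30/149, sR=15/82; mL=-1005/12218, mR=-225/12218; mL+mR=-15/149 → advance -1; mR−mL=390/6109 → turn +1·90°
n=2: pose=(3,5,W); sL=24/85, sR=120/493; mL=-252/2465, mR=-96/2465; mL+mR=-12/85 → advance -1; mR−mL=156/2465 → turn +1·90°
n=3: pose=(4,5,S); sL=60/257, sR=4/15; mL=-578/3855, mR=128/3855; mL+mR=-30/257 → advance -1; mR−mL=706/3855 → turn +1·90°
n=4: pose=(4,6,E); sL=24/137, sR=120/613; mL=-9084/83981, mR=1728/83981; mL+mR=-12/137 → advance -1; mR−mL=10812/83981 → turn +1·90°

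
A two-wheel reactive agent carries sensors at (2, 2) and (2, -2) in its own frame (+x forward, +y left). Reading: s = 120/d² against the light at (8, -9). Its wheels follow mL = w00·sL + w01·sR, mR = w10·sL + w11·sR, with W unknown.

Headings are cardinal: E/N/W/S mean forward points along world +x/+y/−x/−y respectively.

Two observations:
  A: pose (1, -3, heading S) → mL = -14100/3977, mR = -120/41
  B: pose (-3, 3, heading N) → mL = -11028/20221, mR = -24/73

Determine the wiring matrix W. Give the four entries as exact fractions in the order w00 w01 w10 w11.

obs A: pose=(1,-3,S) → sL=120/41, sR=120/97, mL=-14100/3977, mR=-120/41
obs B: pose=(-3,3,N) → sL=24/73, sR=120/277, mL=-11028/20221, mR=-24/73
sensor matrix S = [[120/41, 120/97], [24/73, 120/277]]; det S = 69258240/80418917
solve [mL_A; mL_B] = S·[w00; w01] and [mR_A; mR_B] = S·[w10; w11]:
  w00 = -1, w01 = -1/2, w10 = -1, w11 = 0

-1 -1/2 -1 0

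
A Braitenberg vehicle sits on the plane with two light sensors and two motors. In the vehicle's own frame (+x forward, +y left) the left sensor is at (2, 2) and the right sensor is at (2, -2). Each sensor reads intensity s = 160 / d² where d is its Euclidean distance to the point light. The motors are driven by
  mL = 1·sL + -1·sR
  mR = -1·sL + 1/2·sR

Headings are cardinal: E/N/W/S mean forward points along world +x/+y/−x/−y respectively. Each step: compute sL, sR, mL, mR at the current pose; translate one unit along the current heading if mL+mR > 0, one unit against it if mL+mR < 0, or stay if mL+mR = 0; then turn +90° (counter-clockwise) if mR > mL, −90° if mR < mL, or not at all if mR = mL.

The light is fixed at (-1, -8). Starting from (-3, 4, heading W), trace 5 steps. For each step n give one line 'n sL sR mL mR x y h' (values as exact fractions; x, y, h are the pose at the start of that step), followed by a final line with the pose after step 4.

n=0: pose=(-3,4,W); sL=40/29, sR=40/53; mL=960/1537, mR=-1540/1537; mL+mR=-20/53 → advance -1; mR−mL=-2500/1537 → turn -1·90°
n=1: pose=(-2,4,N); sL=32/41, sR=160/197; mL=-256/8077, mR=-3024/8077; mL+mR=-80/197 → advance -1; mR−mL=-2768/8077 → turn -1·90°
n=2: pose=(-2,3,E); sL=16/17, sR=80/41; mL=-704/697, mR=24/697; mL+mR=-40/41 → advance -1; mR−mL=728/697 → turn +1·90°
n=3: pose=(-3,3,N); sL=32/37, sR=160/169; mL=-512/6253, mR=-2448/6253; mL+mR=-80/169 → advance -1; mR−mL=-1936/6253 → turn -1·90°
n=4: pose=(-3,2,E); sL=10/9, sR=5/2; mL=-25/18, mR=5/36; mL+mR=-5/4 → advance -1; mR−mL=55/36 → turn +1·90°

0 40/29 40/53 960/1537 -1540/1537 -3 4 W
1 32/41 160/197 -256/8077 -3024/8077 -2 4 N
2 16/17 80/41 -704/697 24/697 -2 3 E
3 32/37 160/169 -512/6253 -2448/6253 -3 3 N
4 10/9 5/2 -25/18 5/36 -3 2 E
final -4 2 N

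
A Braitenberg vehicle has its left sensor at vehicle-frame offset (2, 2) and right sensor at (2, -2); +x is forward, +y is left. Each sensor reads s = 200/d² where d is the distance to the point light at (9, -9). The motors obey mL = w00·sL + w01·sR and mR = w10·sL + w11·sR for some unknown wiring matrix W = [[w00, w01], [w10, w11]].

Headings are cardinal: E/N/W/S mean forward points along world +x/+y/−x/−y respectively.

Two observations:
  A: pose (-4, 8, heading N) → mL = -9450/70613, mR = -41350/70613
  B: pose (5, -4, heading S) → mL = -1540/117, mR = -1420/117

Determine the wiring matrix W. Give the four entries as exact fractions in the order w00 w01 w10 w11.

-1 1/2 -1/2 -1

obs A: pose=(-4,8,N) → sL=100/293, sR=100/241, mL=-9450/70613, mR=-41350/70613
obs B: pose=(5,-4,S) → sL=200/13, sR=40/9, mL=-1540/117, mR=-1420/117
sensor matrix S = [[100/293, 100/241], [200/13, 40/9]]; det S = -40208000/8261721
solve [mL_A; mL_B] = S·[w00; w01] and [mR_A; mR_B] = S·[w10; w11]:
  w00 = -1, w01 = 1/2, w10 = -1/2, w11 = -1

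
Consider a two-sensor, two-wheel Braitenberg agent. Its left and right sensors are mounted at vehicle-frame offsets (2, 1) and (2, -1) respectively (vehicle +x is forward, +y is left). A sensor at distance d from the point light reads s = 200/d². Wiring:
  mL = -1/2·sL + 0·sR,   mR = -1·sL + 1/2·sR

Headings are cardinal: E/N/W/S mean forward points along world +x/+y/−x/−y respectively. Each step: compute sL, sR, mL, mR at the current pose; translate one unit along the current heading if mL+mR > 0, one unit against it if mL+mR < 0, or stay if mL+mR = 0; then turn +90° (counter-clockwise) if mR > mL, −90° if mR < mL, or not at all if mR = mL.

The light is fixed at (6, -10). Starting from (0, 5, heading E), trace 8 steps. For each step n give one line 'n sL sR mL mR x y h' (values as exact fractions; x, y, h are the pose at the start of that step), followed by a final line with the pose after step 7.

n=0: pose=(0,5,E); sL=25/34, sR=50/53; mL=-25/68, mR=-475/1802; mL+mR=-2275/3604 → advance -1; mR−mL=375/3604 → turn +1·90°
n=1: pose=(-1,5,N); sL=200/353, sR=8/13; mL=-100/353, mR=-1188/4589; mL+mR=-2488/4589 → advance -1; mR−mL=112/4589 → turn +1·90°
n=2: pose=(-1,4,W); sL=4/5, sR=100/153; mL=-2/5, mR=-362/765; mL+mR=-668/765 → advance -1; mR−mL=-56/765 → turn -1·90°
n=3: pose=(0,4,N); sL=40/61, sR=200/281; mL=-20/61, mR=-5140/17141; mL+mR=-10760/17141 → advance -1; mR−mL=480/17141 → turn +1·90°
n=4: pose=(0,3,W); sL=25/26, sR=10/13; mL=-25/52, mR=-15/26; mL+mR=-55/52 → advance -1; mR−mL=-5/52 → turn -1·90°
n=5: pose=(1,3,N); sL=200/261, sR=200/241; mL=-100/261, mR=-22100/62901; mL+mR=-15400/20967 → advance -1; mR−mL=2000/62901 → turn +1·90°
n=6: pose=(1,2,W); sL=20/17, sR=100/109; mL=-10/17, mR=-1330/1853; mL+mR=-2420/1853 → advance -1; mR−mL=-240/1853 → turn -1·90°
n=7: pose=(2,2,N); sL=200/221, sR=40/41; mL=-100/221, mR=-3780/9061; mL+mR=-7880/9061 → advance -1; mR−mL=320/9061 → turn +1·90°

0 25/34 50/53 -25/68 -475/1802 0 5 E
1 200/353 8/13 -100/353 -1188/4589 -1 5 N
2 4/5 100/153 -2/5 -362/765 -1 4 W
3 40/61 200/281 -20/61 -5140/17141 0 4 N
4 25/26 10/13 -25/52 -15/26 0 3 W
5 200/261 200/241 -100/261 -22100/62901 1 3 N
6 20/17 100/109 -10/17 -1330/1853 1 2 W
7 200/221 40/41 -100/221 -3780/9061 2 2 N
final 2 1 W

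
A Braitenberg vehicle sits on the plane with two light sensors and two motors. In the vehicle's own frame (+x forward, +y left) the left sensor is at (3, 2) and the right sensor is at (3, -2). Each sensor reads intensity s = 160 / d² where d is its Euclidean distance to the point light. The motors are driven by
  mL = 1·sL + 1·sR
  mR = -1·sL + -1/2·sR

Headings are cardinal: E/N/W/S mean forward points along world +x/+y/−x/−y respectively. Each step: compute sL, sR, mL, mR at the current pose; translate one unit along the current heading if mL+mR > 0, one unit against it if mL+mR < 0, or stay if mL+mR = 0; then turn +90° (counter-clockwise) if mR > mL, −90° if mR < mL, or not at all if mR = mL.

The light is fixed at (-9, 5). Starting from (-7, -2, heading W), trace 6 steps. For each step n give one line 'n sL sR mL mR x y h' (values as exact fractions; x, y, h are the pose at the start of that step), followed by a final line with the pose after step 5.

0 80/41 80/13 4320/533 -2680/533 -7 -2 W
1 160/17 32/5 1344/85 -1072/85 -8 -2 N
2 5 2 7 -6 -8 -1 E
3 160/97 160/81 28480/7857 -20720/7857 -7 -1 S
4 80/41 80/13 4320/533 -2680/533 -7 -2 W
5 160/17 32/5 1344/85 -1072/85 -8 -2 N
final -8 -1 E

n=0: pose=(-7,-2,W); sL=80/41, sR=80/13; mL=4320/533, mR=-2680/533; mL+mR=40/13 → advance +1; mR−mL=-7000/533 → turn -1·90°
n=1: pose=(-8,-2,N); sL=160/17, sR=32/5; mL=1344/85, mR=-1072/85; mL+mR=16/5 → advance +1; mR−mL=-2416/85 → turn -1·90°
n=2: pose=(-8,-1,E); sL=5, sR=2; mL=7, mR=-6; mL+mR=1 → advance +1; mR−mL=-13 → turn -1·90°
n=3: pose=(-7,-1,S); sL=160/97, sR=160/81; mL=28480/7857, mR=-20720/7857; mL+mR=80/81 → advance +1; mR−mL=-16400/2619 → turn -1·90°
n=4: pose=(-7,-2,W); sL=80/41, sR=80/13; mL=4320/533, mR=-2680/533; mL+mR=40/13 → advance +1; mR−mL=-7000/533 → turn -1·90°
n=5: pose=(-8,-2,N); sL=160/17, sR=32/5; mL=1344/85, mR=-1072/85; mL+mR=16/5 → advance +1; mR−mL=-2416/85 → turn -1·90°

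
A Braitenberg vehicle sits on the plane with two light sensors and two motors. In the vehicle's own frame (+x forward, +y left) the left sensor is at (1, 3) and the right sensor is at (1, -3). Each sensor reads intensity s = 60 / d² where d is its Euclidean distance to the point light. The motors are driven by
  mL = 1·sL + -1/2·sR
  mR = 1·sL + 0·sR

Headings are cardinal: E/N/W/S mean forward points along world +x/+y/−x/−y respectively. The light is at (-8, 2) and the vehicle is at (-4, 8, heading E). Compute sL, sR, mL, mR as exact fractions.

30/53 30/17 -285/901 30/53

left sensor world pos  = (-3, 11); dL² = 106
right sensor world pos = (-3, 5); dR² = 34
sL = 60/106 = 30/53
sR = 60/34 = 30/17
mL = 1·sL + -1/2·sR = -285/901
mR = 1·sL + 0·sR = 30/53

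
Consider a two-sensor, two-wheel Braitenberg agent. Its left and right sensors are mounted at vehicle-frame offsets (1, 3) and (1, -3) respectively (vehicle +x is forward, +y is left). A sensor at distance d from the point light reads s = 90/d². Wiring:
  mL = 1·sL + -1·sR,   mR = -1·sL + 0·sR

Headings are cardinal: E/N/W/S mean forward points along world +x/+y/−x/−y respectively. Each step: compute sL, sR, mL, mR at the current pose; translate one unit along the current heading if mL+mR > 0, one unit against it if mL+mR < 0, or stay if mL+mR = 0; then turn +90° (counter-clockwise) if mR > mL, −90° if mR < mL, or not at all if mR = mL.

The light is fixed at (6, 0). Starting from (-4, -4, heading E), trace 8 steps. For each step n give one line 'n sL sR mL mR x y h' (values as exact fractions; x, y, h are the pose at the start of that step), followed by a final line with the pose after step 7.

n=0: pose=(-4,-4,E); sL=45/41, sR=9/13; mL=216/533, mR=-45/41; mL+mR=-9/13 → advance -1; mR−mL=-801/533 → turn -1·90°
n=1: pose=(-5,-4,S); sL=90/89, sR=90/221; mL=11880/19669, mR=-90/89; mL+mR=-90/221 → advance -1; mR−mL=-31770/19669 → turn -1·90°
n=2: pose=(-5,-3,W); sL=1/2, sR=5/8; mL=-1/8, mR=-1/2; mL+mR=-5/8 → advance -1; mR−mL=-3/8 → turn -1·90°
n=3: pose=(-4,-3,N); sL=90/173, sR=90/53; mL=-10800/9169, mR=-90/173; mL+mR=-90/53 → advance -1; mR−mL=6030/9169 → turn +1·90°
n=4: pose=(-4,-4,W); sL=9/17, sR=45/61; mL=-216/1037, mR=-9/17; mL+mR=-45/61 → advance -1; mR−mL=-333/1037 → turn -1·90°
n=5: pose=(-3,-4,N); sL=10/17, sR=2; mL=-24/17, mR=-10/17; mL+mR=-2 → advance -1; mR−mL=14/17 → turn +1·90°
n=6: pose=(-3,-5,W); sL=45/82, sR=45/52; mL=-675/2132, mR=-45/82; mL+mR=-45/52 → advance -1; mR−mL=-495/2132 → turn -1·90°
n=7: pose=(-2,-5,N); sL=90/137, sR=90/41; mL=-8640/5617, mR=-90/137; mL+mR=-90/41 → advance -1; mR−mL=4950/5617 → turn +1·90°

0 45/41 9/13 216/533 -45/41 -4 -4 E
1 90/89 90/221 11880/19669 -90/89 -5 -4 S
2 1/2 5/8 -1/8 -1/2 -5 -3 W
3 90/173 90/53 -10800/9169 -90/173 -4 -3 N
4 9/17 45/61 -216/1037 -9/17 -4 -4 W
5 10/17 2 -24/17 -10/17 -3 -4 N
6 45/82 45/52 -675/2132 -45/82 -3 -5 W
7 90/137 90/41 -8640/5617 -90/137 -2 -5 N
final -2 -6 W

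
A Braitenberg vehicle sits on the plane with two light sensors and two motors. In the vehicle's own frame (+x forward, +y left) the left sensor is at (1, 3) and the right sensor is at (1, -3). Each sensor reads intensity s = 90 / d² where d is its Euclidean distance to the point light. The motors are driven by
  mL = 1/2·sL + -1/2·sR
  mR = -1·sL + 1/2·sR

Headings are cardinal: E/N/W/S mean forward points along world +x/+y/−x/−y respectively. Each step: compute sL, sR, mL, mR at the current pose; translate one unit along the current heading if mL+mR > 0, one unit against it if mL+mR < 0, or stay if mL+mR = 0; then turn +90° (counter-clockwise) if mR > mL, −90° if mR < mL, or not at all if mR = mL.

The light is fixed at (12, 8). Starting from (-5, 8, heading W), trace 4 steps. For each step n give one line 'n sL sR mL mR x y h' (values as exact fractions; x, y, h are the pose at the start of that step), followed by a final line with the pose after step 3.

n=0: pose=(-5,8,W); sL=10/37, sR=10/37; mL=0, mR=-5/37; mL+mR=-5/37 → advance -1; mR−mL=-5/37 → turn -1·90°
n=1: pose=(-4,8,N); sL=45/181, sR=9/17; mL=-432/3077, mR=99/6154; mL+mR=-45/362 → advance -1; mR−mL=963/6154 → turn +1·90°
n=2: pose=(-4,7,W); sL=18/61, sR=90/293; mL=-108/17873, mR=-2529/17873; mL+mR=-9/61 → advance -1; mR−mL=-2421/17873 → turn -1·90°
n=3: pose=(-3,7,N); sL=5/18, sR=5/8; mL=-25/144, mR=5/144; mL+mR=-5/36 → advance -1; mR−mL=5/24 → turn +1·90°

0 10/37 10/37 0 -5/37 -5 8 W
1 45/181 9/17 -432/3077 99/6154 -4 8 N
2 18/61 90/293 -108/17873 -2529/17873 -4 7 W
3 5/18 5/8 -25/144 5/144 -3 7 N
final -3 6 W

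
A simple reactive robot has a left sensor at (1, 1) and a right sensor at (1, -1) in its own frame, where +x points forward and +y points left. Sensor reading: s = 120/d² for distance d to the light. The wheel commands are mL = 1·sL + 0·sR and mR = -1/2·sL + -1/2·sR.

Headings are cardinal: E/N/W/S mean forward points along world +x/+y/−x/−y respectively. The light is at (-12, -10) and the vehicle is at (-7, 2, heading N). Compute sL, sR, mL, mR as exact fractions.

left sensor world pos  = (-8, 3); dL² = 185
right sensor world pos = (-6, 3); dR² = 205
sL = 120/185 = 24/37
sR = 120/205 = 24/41
mL = 1·sL + 0·sR = 24/37
mR = -1/2·sL + -1/2·sR = -936/1517

24/37 24/41 24/37 -936/1517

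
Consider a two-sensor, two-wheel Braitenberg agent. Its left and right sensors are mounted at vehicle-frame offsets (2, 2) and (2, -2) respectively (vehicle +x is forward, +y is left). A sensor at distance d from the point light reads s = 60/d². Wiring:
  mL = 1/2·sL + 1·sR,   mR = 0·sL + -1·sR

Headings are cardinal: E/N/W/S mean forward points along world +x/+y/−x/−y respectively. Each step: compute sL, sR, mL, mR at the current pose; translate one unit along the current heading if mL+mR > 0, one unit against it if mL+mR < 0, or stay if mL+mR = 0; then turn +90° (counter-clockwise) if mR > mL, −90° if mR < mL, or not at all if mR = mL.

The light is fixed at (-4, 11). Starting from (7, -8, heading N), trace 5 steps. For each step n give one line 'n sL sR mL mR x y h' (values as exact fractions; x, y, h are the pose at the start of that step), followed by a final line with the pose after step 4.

0 6/37 30/229 1797/8473 -30/229 7 -8 N
1 12/85 60/569 8514/48365 -60/569 7 -7 E
2 15/149 3/25 1269/7450 -3/25 8 -7 S
3 60/541 60/389 44130/210449 -60/389 8 -8 W
4 6/37 30/229 1797/8473 -30/229 7 -8 N
final 7 -7 E

n=0: pose=(7,-8,N); sL=6/37, sR=30/229; mL=1797/8473, mR=-30/229; mL+mR=3/37 → advance +1; mR−mL=-2907/8473 → turn -1·90°
n=1: pose=(7,-7,E); sL=12/85, sR=60/569; mL=8514/48365, mR=-60/569; mL+mR=6/85 → advance +1; mR−mL=-13614/48365 → turn -1·90°
n=2: pose=(8,-7,S); sL=15/149, sR=3/25; mL=1269/7450, mR=-3/25; mL+mR=15/298 → advance +1; mR−mL=-2163/7450 → turn -1·90°
n=3: pose=(8,-8,W); sL=60/541, sR=60/389; mL=44130/210449, mR=-60/389; mL+mR=30/541 → advance +1; mR−mL=-76590/210449 → turn -1·90°
n=4: pose=(7,-8,N); sL=6/37, sR=30/229; mL=1797/8473, mR=-30/229; mL+mR=3/37 → advance +1; mR−mL=-2907/8473 → turn -1·90°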